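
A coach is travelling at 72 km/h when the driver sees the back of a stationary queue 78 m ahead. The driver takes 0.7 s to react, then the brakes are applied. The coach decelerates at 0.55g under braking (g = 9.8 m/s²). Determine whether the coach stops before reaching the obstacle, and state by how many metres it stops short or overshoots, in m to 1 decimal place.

Yes — it stops 26.9 m short of the obstacle

72 km/h ÷ 3.6 = 20.0000 m/s.
a = 0.55 × 9.8 = 5.390 m/s².
Reaction distance = 20.0000 × 0.7 = 14.000 m.
Braking distance = v²/(2a) = 400.000 / 10.780 = 37.106 m.
Total stopping distance = 14.000 + 37.106 = 51.106 m, vs 78 m available — it stops with 78 − 51.106 = 26.894 m to spare.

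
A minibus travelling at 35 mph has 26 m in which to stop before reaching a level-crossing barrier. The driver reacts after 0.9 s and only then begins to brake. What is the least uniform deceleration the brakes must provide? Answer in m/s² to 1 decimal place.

35 mph × 0.44704 = 15.6464 m/s.
Distance covered during reaction = 15.6464 × 0.9 = 14.082 m.
Distance available for braking: 26 − 14.082 = 11.918 m.
v² = 2a·d ⇒ a = v²/(2d) = 15.6464² / (2 × 11.918) = 244.810 / 23.836 = 10.2706 m/s².

Required deceleration ≈ 10.3 m/s²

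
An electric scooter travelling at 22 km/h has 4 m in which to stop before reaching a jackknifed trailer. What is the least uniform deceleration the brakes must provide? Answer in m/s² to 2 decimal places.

Required deceleration ≈ 4.67 m/s²

22 km/h ÷ 3.6 = 6.1111 m/s.
v² = 2a·d ⇒ a = v²/(2d) = 6.1111² / (2 × 4.000) = 37.346 / 8.000 = 4.6682 m/s².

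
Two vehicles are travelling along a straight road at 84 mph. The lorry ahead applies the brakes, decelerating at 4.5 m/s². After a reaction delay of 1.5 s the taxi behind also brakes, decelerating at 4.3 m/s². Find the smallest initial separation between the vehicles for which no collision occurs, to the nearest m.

84 mph × 0.44704 = 37.5514 m/s.
Leader travels v²/(2a_L) = 1410.108 / 9.000 = 156.679 m before stopping.
Follower covers v·t_r = 37.5514 × 1.5 = 56.327 m while reacting, then v²/(2a_F) = 1410.108 / 8.600 = 163.966 m while braking, for a total of 56.327 + 163.966 = 220.293 m.
Since a_F ≤ a_L and the follower starts braking later, the follower is never slower than the leader, so the closest approach is when both have stopped.
Minimum gap = 220.293 − 156.679 = 63.614 m.

Minimum gap ≈ 64 m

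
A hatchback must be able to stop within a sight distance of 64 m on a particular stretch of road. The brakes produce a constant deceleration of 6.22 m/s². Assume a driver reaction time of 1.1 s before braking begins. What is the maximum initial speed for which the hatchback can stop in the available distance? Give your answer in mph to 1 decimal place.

Stopping distance: v·t_r + v²/(2a) = 64 with t_r = 1.1 s and a = 6.220 m/s².
So v² + 13.684 v − 796.16 = 0.
Positive root: v = −a·t_r + √((a·t_r)² + 2a·d) = −6.842 + √(46.813 + 796.16) = 22.1920 m/s.
22.1920 m/s ÷ 0.44704 = 49.642 mph.

Maximum speed ≈ 49.6 mph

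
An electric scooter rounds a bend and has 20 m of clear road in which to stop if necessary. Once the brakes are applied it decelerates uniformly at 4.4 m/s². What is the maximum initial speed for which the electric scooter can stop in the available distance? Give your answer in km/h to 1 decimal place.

v²/(2a) = d ⇒ v = √(2 × 4.400 × 20) = √176.00 = 13.2665 m/s.
13.2665 m/s × 3.6 = 47.759 km/h.

Maximum speed ≈ 47.8 km/h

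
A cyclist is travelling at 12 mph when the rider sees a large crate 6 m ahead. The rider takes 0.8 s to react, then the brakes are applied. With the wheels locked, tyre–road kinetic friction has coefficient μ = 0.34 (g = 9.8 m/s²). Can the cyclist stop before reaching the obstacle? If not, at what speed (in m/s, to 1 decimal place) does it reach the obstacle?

No — it strikes the obstacle at 4.2 m/s

12 mph × 0.44704 = 5.3645 m/s.
a = μg = 0.34 × 9.8 = 3.332 m/s².
Reaction distance = 5.3645 × 0.8 = 4.292 m.
Braking distance needed to stop: v²/(2a) = 28.778 / 6.664 = 4.318 m, so total needed = 4.292 + 4.318 = 8.610 m > 6 m — it cannot stop.
Distance remaining when braking begins: 6 − 4.292 = 1.708 m.
v² = v₀² − 2a·d = 28.778 − 2 × 3.332 × 1.708 = 17.396 m²/s².
v = √17.396 = 4.171 m/s.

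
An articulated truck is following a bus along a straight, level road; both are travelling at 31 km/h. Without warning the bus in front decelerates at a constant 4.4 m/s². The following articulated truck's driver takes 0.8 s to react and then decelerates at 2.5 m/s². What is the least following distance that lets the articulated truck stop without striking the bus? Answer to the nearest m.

31 km/h ÷ 3.6 = 8.6111 m/s.
Leader travels v²/(2a_L) = 74.151 / 8.800 = 8.426 m before stopping.
Follower covers v·t_r = 8.6111 × 0.8 = 6.889 m while reacting, then v²/(2a_F) = 74.151 / 5.000 = 14.830 m while braking, for a total of 6.889 + 14.830 = 21.719 m.
Since a_F ≤ a_L and the follower starts braking later, the follower is never slower than the leader, so the closest approach is when both have stopped.
Minimum gap = 21.719 − 8.426 = 13.293 m.

Minimum gap ≈ 13 m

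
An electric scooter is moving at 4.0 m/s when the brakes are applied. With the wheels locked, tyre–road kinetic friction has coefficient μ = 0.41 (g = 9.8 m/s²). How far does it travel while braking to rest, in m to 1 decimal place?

Braking distance ≈ 2.0 m

a = μg = 0.41 × 9.8 = 4.018 m/s².
Braking distance = v²/(2a) = 4.0000² / (2 × 4.018) = 16.000 / 8.036 = 1.991 m.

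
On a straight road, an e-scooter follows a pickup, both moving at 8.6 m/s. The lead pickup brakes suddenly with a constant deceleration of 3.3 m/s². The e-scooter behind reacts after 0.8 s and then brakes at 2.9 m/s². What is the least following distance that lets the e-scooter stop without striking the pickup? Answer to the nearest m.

Leader travels v²/(2a_L) = 73.960 / 6.600 = 11.206 m before stopping.
Follower covers v·t_r = 8.6000 × 0.8 = 6.880 m while reacting, then v²/(2a_F) = 73.960 / 5.800 = 12.752 m while braking, for a total of 6.880 + 12.752 = 19.632 m.
Since a_F ≤ a_L and the follower starts braking later, the follower is never slower than the leader, so the closest approach is when both have stopped.
Minimum gap = 19.632 − 11.206 = 8.426 m.

Minimum gap ≈ 8 m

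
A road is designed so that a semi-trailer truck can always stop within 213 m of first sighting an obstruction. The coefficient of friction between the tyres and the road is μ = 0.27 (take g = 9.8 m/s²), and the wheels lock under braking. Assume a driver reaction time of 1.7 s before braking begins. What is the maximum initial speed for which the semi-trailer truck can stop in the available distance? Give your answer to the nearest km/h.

Maximum speed ≈ 106 km/h

a = μg = 0.27 × 9.8 = 2.646 m/s².
Stopping distance: v·t_r + v²/(2a) = 213 with t_r = 1.7 s and a = 2.646 m/s².
So v² + 8.996 v − 1127.20 = 0.
Positive root: v = −a·t_r + √((a·t_r)² + 2a·d) = −4.498 + √(20.232 + 1127.20) = 29.3758 m/s.
29.3758 m/s × 3.6 = 105.753 km/h.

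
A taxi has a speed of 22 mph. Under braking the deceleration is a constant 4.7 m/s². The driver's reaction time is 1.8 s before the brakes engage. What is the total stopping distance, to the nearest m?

22 mph × 0.44704 = 9.8349 m/s.
Reaction distance = v·t_r = 9.8349 × 1.8 = 17.703 m.
Braking distance = v²/(2a) = 9.8349² / (2 × 4.700) = 96.725 / 9.400 = 10.290 m.
Total = 17.703 + 10.290 = 27.993 m.

Total stopping distance ≈ 28 m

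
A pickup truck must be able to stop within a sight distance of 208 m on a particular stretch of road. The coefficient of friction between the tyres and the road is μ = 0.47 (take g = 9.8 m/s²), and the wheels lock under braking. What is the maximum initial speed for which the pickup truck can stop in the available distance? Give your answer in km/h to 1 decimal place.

Maximum speed ≈ 157.6 km/h

a = μg = 0.47 × 9.8 = 4.606 m/s².
v²/(2a) = d ⇒ v = √(2 × 4.606 × 208) = √1916.10 = 43.7733 m/s.
43.7733 m/s × 3.6 = 157.584 km/h.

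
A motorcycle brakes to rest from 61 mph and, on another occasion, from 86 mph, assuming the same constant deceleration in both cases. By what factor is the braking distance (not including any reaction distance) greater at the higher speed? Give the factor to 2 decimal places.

Braking distance d = v²/(2a), so with a fixed, d ∝ v².
Factor = (86/61)² = 1.4098² = 1.9875.

Factor ≈ 1.99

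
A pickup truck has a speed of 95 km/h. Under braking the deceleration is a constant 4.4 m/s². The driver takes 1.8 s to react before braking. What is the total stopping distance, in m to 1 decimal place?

95 km/h ÷ 3.6 = 26.3889 m/s.
Reaction distance = v·t_r = 26.3889 × 1.8 = 47.500 m.
Braking distance = v²/(2a) = 26.3889² / (2 × 4.400) = 696.374 / 8.800 = 79.133 m.
Total = 47.500 + 79.133 = 126.633 m.

Total stopping distance ≈ 126.6 m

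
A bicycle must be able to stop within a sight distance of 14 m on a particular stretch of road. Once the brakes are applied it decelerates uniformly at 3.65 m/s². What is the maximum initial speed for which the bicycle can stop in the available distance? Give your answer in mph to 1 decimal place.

v²/(2a) = d ⇒ v = √(2 × 3.650 × 14) = √102.20 = 10.1094 m/s.
10.1094 m/s ÷ 0.44704 = 22.614 mph.

Maximum speed ≈ 22.6 mph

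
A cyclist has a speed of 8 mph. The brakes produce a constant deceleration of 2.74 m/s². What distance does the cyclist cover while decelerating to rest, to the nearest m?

8 mph × 0.44704 = 3.5763 m/s.
Braking distance = v²/(2a) = 3.5763² / (2 × 2.740) = 12.790 / 5.480 = 2.334 m.

Braking distance ≈ 2 m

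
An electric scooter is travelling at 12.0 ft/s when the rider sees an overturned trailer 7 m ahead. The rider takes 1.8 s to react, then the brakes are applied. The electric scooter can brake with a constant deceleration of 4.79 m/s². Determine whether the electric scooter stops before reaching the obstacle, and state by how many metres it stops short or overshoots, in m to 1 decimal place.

No — it overshoots by 1.0 m

12 ft/s × 0.3048 = 3.6576 m/s.
Reaction distance = 3.6576 × 1.8 = 6.584 m.
Braking distance = v²/(2a) = 13.378 / 9.580 = 1.396 m.
Total stopping distance = 6.584 + 1.396 = 7.980 m, vs 7 m available — it cannot stop in time and overshoots by 7.980 − 7 = 0.980 m.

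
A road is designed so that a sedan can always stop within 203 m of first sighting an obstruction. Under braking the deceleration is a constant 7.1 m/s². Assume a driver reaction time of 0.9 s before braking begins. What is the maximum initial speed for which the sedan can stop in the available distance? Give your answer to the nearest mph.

Maximum speed ≈ 107 mph

Stopping distance: v·t_r + v²/(2a) = 203 with t_r = 0.9 s and a = 7.100 m/s².
So v² + 12.780 v − 2882.60 = 0.
Positive root: v = −a·t_r + √((a·t_r)² + 2a·d) = −6.390 + √(40.832 + 2882.60) = 47.6788 m/s.
47.6788 m/s ÷ 0.44704 = 106.654 mph.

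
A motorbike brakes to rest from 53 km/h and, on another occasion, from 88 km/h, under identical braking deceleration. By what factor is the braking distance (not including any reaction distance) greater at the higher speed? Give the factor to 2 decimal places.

Factor ≈ 2.76

Braking distance d = v²/(2a), so with a fixed, d ∝ v².
Factor = (88/53)² = 1.6604² = 2.7569.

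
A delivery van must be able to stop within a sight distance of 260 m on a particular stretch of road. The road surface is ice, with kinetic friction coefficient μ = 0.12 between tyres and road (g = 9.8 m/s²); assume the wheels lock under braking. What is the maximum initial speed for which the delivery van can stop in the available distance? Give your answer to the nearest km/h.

a = μg = 0.12 × 9.8 = 1.176 m/s².
v²/(2a) = d ⇒ v = √(2 × 1.176 × 260) = √611.52 = 24.7289 m/s.
24.7289 m/s × 3.6 = 89.024 km/h.

Maximum speed ≈ 89 km/h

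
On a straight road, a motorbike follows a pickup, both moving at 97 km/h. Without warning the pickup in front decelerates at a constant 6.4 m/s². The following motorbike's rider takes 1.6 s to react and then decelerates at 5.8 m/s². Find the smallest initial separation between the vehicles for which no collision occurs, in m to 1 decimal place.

97 km/h ÷ 3.6 = 26.9444 m/s.
Leader travels v²/(2a_L) = 726.001 / 12.800 = 56.719 m before stopping.
Follower covers v·t_r = 26.9444 × 1.6 = 43.111 m while reacting, then v²/(2a_F) = 726.001 / 11.600 = 62.586 m while braking, for a total of 43.111 + 62.586 = 105.697 m.
Since a_F ≤ a_L and the follower starts braking later, the follower is never slower than the leader, so the closest approach is when both have stopped.
Minimum gap = 105.697 − 56.719 = 48.978 m.

Minimum gap ≈ 49.0 m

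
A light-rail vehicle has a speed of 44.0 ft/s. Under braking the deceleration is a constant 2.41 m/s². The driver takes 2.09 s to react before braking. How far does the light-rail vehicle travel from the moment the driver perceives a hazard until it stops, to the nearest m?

Total stopping distance ≈ 65 m

44 ft/s × 0.3048 = 13.4112 m/s.
Reaction distance = v·t_r = 13.4112 × 2.09 = 28.029 m.
Braking distance = v²/(2a) = 13.4112² / (2 × 2.410) = 179.860 / 4.820 = 37.315 m.
Total = 28.029 + 37.315 = 65.344 m.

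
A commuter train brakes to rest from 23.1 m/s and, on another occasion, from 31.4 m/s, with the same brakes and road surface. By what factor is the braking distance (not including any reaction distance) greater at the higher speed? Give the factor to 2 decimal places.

Factor ≈ 1.85

Braking distance d = v²/(2a), so with a fixed, d ∝ v².
Factor = (31.4/23.1)² = 1.3593² = 1.8477.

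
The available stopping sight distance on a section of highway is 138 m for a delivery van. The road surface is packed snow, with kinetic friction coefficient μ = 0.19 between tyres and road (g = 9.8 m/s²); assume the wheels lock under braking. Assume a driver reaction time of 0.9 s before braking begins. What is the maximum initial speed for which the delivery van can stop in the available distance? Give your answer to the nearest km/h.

a = μg = 0.19 × 9.8 = 1.862 m/s².
Stopping distance: v·t_r + v²/(2a) = 138 with t_r = 0.9 s and a = 1.862 m/s².
So v² + 3.352 v − 513.91 = 0.
Positive root: v = −a·t_r + √((a·t_r)² + 2a·d) = −1.676 + √(2.809 + 513.91) = 21.0555 m/s.
21.0555 m/s × 3.6 = 75.800 km/h.

Maximum speed ≈ 76 km/h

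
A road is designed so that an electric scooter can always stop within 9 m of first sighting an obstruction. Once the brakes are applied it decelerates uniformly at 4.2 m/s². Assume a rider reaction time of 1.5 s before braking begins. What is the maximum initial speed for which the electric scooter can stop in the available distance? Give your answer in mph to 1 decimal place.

Stopping distance: v·t_r + v²/(2a) = 9 with t_r = 1.5 s and a = 4.200 m/s².
So v² + 12.600 v − 75.60 = 0.
Positive root: v = −a·t_r + √((a·t_r)² + 2a·d) = −6.300 + √(39.690 + 75.60) = 4.4373 m/s.
4.4373 m/s ÷ 0.44704 = 9.926 mph.

Maximum speed ≈ 9.9 mph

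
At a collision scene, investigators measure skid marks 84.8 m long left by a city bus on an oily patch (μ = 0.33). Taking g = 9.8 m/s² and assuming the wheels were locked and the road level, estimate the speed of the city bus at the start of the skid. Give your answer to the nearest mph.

Initial speed ≈ 52 mph

Deceleration a = μg = 0.33 × 9.8 = 3.234 m/s².
v = √(2a·d) = √(2 × 3.234 × 84.8) = √548.486 = 23.4198 m/s.
= 23.4198 ÷ 0.44704 = 52.389 mph.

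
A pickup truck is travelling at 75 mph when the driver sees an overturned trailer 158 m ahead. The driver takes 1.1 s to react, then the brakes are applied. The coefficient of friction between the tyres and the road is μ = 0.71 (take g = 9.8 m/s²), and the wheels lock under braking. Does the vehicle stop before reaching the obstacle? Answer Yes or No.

Yes

75 mph × 0.44704 = 33.5280 m/s.
a = μg = 0.71 × 9.8 = 6.958 m/s².
Reaction distance = 33.5280 × 1.1 = 36.881 m.
Braking distance = v²/(2a) = 1124.127 / 13.916 = 80.779 m.
Total stopping distance = 36.881 + 80.779 = 117.660 m, vs 158 m available — it stops with 158 − 117.660 = 40.340 m to spare.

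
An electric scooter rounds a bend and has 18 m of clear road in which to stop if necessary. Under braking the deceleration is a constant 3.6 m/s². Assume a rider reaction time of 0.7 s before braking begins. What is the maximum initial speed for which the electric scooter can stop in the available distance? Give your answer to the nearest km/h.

Maximum speed ≈ 33 km/h

Stopping distance: v·t_r + v²/(2a) = 18 with t_r = 0.7 s and a = 3.600 m/s².
So v² + 5.040 v − 129.60 = 0.
Positive root: v = −a·t_r + √((a·t_r)² + 2a·d) = −2.520 + √(6.350 + 129.60) = 9.1398 m/s.
9.1398 m/s × 3.6 = 32.903 km/h.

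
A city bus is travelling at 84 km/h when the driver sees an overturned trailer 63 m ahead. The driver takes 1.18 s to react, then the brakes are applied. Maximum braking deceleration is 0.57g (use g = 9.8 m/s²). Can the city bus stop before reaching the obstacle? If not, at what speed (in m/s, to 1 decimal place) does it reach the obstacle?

No — it strikes the obstacle at 12.2 m/s

84 km/h ÷ 3.6 = 23.3333 m/s.
a = 0.57 × 9.8 = 5.586 m/s².
Reaction distance = 23.3333 × 1.18 = 27.533 m.
Braking distance needed to stop: v²/(2a) = 544.443 / 11.172 = 48.733 m, so total needed = 27.533 + 48.733 = 76.266 m > 63 m — it cannot stop.
Distance remaining when braking begins: 63 − 27.533 = 35.467 m.
v² = v₀² − 2a·d = 544.443 − 2 × 5.586 × 35.467 = 148.206 m²/s².
v = √148.206 = 12.174 m/s.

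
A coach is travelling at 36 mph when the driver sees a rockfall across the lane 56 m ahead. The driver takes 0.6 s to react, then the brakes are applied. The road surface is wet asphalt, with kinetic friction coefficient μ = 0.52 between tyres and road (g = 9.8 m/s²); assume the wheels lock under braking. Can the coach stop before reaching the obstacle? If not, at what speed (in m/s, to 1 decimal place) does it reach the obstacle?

36 mph × 0.44704 = 16.0934 m/s.
a = μg = 0.52 × 9.8 = 5.096 m/s².
Reaction distance = 16.0934 × 0.6 = 9.656 m.
Braking distance = v²/(2a) = 258.998 / 10.192 = 25.412 m.
Total stopping distance = 9.656 + 25.412 = 35.068 m, vs 56 m available — it stops with 56 − 35.068 = 20.932 m to spare.

Yes — it stops about 20.9 m short of the obstacle, so it never reaches it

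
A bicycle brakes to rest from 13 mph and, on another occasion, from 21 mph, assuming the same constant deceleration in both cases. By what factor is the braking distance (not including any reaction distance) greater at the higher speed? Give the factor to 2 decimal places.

Braking distance d = v²/(2a), so with a fixed, d ∝ v².
Factor = (21/13)² = 1.6154² = 2.6095.

Factor ≈ 2.61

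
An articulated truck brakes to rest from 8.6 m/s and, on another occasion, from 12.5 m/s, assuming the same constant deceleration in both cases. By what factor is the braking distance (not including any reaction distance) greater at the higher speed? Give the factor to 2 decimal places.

Factor ≈ 2.11

Braking distance d = v²/(2a), so with a fixed, d ∝ v².
Factor = (12.5/8.6)² = 1.4535² = 2.1127.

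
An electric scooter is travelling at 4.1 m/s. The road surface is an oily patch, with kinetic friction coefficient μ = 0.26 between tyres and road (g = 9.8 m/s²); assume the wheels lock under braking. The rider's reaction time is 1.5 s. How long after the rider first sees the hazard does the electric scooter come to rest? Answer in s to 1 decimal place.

Total time ≈ 3.1 s

a = μg = 0.26 × 9.8 = 2.548 m/s².
Braking time = v/a = 4.1000 / 2.548 = 1.609 s.
Total = 1.5 + 1.609 = 3.109 s.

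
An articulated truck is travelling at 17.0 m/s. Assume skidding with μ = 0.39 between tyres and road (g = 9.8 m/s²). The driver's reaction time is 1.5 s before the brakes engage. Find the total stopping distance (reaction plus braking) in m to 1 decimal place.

Total stopping distance ≈ 63.3 m

a = μg = 0.39 × 9.8 = 3.822 m/s².
Reaction distance = v·t_r = 17.0000 × 1.5 = 25.500 m.
Braking distance = v²/(2a) = 17.0000² / (2 × 3.822) = 289.000 / 7.644 = 37.807 m.
Total = 25.500 + 37.807 = 63.307 m.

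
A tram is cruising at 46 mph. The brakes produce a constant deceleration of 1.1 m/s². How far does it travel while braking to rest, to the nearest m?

46 mph × 0.44704 = 20.5638 m/s.
Braking distance = v²/(2a) = 20.5638² / (2 × 1.100) = 422.870 / 2.200 = 192.214 m.

Braking distance ≈ 192 m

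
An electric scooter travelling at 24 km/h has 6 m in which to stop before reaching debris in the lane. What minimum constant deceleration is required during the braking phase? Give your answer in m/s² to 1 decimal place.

24 km/h ÷ 3.6 = 6.6667 m/s.
v² = 2a·d ⇒ a = v²/(2d) = 6.6667² / (2 × 6.000) = 44.445 / 12.000 = 3.7037 m/s².

Required deceleration ≈ 3.7 m/s²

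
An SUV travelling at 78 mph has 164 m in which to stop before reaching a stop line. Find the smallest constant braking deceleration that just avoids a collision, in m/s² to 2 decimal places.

Required deceleration ≈ 3.71 m/s²

78 mph × 0.44704 = 34.8691 m/s.
v² = 2a·d ⇒ a = v²/(2d) = 34.8691² / (2 × 164.000) = 1215.854 / 328.000 = 3.7069 m/s².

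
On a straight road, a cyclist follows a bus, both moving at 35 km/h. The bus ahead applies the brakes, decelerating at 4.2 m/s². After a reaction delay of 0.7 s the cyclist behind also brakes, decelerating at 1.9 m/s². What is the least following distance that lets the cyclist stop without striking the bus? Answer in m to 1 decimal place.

35 km/h ÷ 3.6 = 9.7222 m/s.
Leader travels v²/(2a_L) = 94.521 / 8.400 = 11.252 m before stopping.
Follower covers v·t_r = 9.7222 × 0.7 = 6.806 m while reacting, then v²/(2a_F) = 94.521 / 3.800 = 24.874 m while braking, for a total of 6.806 + 24.874 = 31.680 m.
Since a_F ≤ a_L and the follower starts braking later, the follower is never slower than the leader, so the closest approach is when both have stopped.
Minimum gap = 31.680 − 11.252 = 20.428 m.

Minimum gap ≈ 20.4 m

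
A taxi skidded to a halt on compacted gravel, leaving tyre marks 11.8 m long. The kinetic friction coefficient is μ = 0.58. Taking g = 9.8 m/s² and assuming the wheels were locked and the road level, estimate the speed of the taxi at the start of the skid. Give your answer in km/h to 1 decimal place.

Initial speed ≈ 41.7 km/h

Deceleration a = μg = 0.58 × 9.8 = 5.684 m/s².
v = √(2a·d) = √(2 × 5.684 × 11.8) = √134.142 = 11.5820 m/s.
= 11.5820 × 3.6 = 41.695 km/h.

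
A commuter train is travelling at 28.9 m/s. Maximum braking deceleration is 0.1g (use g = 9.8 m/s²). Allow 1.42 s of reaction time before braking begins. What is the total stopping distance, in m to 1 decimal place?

Total stopping distance ≈ 467.2 m

a = 0.1 × 9.8 = 0.980 m/s².
Reaction distance = v·t_r = 28.9000 × 1.42 = 41.038 m.
Braking distance = v²/(2a) = 28.9000² / (2 × 0.980) = 835.210 / 1.960 = 426.128 m.
Total = 41.038 + 426.128 = 467.166 m.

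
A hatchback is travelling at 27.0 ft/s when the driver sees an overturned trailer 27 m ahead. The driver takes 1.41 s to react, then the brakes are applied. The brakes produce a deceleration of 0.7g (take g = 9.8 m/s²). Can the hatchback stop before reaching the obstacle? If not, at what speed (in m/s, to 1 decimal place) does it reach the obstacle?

Yes — it stops about 10.5 m short of the obstacle, so it never reaches it

27 ft/s × 0.3048 = 8.2296 m/s.
a = 0.7 × 9.8 = 6.860 m/s².
Reaction distance = 8.2296 × 1.41 = 11.604 m.
Braking distance = v²/(2a) = 67.726 / 13.720 = 4.936 m.
Total stopping distance = 11.604 + 4.936 = 16.540 m, vs 27 m available — it stops with 27 − 16.540 = 10.460 m to spare.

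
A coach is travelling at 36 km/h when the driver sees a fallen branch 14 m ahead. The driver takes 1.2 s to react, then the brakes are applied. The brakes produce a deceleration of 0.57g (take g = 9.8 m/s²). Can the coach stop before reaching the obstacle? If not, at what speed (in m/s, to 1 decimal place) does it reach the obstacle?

36 km/h ÷ 3.6 = 10.0000 m/s.
a = 0.57 × 9.8 = 5.586 m/s².
Reaction distance = 10.0000 × 1.2 = 12.000 m.
Braking distance needed to stop: v²/(2a) = 100.000 / 11.172 = 8.951 m, so total needed = 12.000 + 8.951 = 20.951 m > 14 m — it cannot stop.
Distance remaining when braking begins: 14 − 12.000 = 2.000 m.
v² = v₀² − 2a·d = 100.000 − 2 × 5.586 × 2.000 = 77.656 m²/s².
v = √77.656 = 8.812 m/s.

No — it strikes the obstacle at 8.8 m/s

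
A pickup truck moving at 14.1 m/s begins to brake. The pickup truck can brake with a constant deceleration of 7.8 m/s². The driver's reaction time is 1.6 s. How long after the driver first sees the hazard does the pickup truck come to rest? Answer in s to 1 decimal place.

Braking time = v/a = 14.1000 / 7.800 = 1.808 s.
Total = 1.6 + 1.808 = 3.408 s.

Total time ≈ 3.4 s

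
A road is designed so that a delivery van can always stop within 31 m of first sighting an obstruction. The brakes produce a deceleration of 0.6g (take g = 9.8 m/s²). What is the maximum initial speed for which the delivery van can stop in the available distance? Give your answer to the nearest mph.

Maximum speed ≈ 43 mph

a = 0.6 × 9.8 = 5.880 m/s².
v²/(2a) = d ⇒ v = √(2 × 5.880 × 31) = √364.56 = 19.0935 m/s.
19.0935 m/s ÷ 0.44704 = 42.711 mph.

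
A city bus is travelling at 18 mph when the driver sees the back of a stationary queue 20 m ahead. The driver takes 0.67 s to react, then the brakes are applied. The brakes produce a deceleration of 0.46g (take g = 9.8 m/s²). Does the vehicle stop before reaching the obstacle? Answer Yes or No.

18 mph × 0.44704 = 8.0467 m/s.
a = 0.46 × 9.8 = 4.508 m/s².
Reaction distance = 8.0467 × 0.67 = 5.391 m.
Braking distance = v²/(2a) = 64.749 / 9.016 = 7.182 m.
Total stopping distance = 5.391 + 7.182 = 12.573 m, vs 20 m available — it stops with 20 − 12.573 = 7.427 m to spare.

Yes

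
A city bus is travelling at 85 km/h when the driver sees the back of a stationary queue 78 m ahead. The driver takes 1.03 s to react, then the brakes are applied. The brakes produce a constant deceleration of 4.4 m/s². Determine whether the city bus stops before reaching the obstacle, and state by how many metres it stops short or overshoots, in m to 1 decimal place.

No — it overshoots by 9.7 m

85 km/h ÷ 3.6 = 23.6111 m/s.
Reaction distance = 23.6111 × 1.03 = 24.319 m.
Braking distance = v²/(2a) = 557.484 / 8.800 = 63.350 m.
Total stopping distance = 24.319 + 63.350 = 87.669 m, vs 78 m available — it cannot stop in time and overshoots by 87.669 − 78 = 9.669 m.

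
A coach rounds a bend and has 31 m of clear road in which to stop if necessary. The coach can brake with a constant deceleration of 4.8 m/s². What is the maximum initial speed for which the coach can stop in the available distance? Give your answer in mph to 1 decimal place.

Maximum speed ≈ 38.6 mph

v²/(2a) = d ⇒ v = √(2 × 4.800 × 31) = √297.60 = 17.2511 m/s.
17.2511 m/s ÷ 0.44704 = 38.590 mph.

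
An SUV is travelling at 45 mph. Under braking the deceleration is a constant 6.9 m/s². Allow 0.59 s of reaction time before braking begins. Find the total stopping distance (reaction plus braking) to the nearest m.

Total stopping distance ≈ 41 m

45 mph × 0.44704 = 20.1168 m/s.
Reaction distance = v·t_r = 20.1168 × 0.59 = 11.869 m.
Braking distance = v²/(2a) = 20.1168² / (2 × 6.900) = 404.686 / 13.800 = 29.325 m.
Total = 11.869 + 29.325 = 41.194 m.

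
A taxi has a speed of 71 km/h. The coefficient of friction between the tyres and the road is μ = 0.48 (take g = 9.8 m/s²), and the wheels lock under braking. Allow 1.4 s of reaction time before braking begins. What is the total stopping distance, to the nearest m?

Total stopping distance ≈ 69 m

71 km/h ÷ 3.6 = 19.7222 m/s.
a = μg = 0.48 × 9.8 = 4.704 m/s².
Reaction distance = v·t_r = 19.7222 × 1.4 = 27.611 m.
Braking distance = v²/(2a) = 19.7222² / (2 × 4.704) = 388.965 / 9.408 = 41.344 m.
Total = 27.611 + 41.344 = 68.955 m.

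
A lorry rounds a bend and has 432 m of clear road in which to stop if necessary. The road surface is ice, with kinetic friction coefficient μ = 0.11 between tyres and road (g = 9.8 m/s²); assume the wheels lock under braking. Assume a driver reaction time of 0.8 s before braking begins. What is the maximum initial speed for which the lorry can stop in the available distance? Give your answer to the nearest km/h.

a = μg = 0.11 × 9.8 = 1.078 m/s².
Stopping distance: v·t_r + v²/(2a) = 432 with t_r = 0.8 s and a = 1.078 m/s².
So v² + 1.725 v − 931.39 = 0.
Positive root: v = −a·t_r + √((a·t_r)² + 2a·d) = −0.862 + √(0.743 + 931.39) = 29.6689 m/s.
29.6689 m/s × 3.6 = 106.808 km/h.

Maximum speed ≈ 107 km/h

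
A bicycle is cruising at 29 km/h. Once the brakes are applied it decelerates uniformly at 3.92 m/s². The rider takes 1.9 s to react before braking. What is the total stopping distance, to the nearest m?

29 km/h ÷ 3.6 = 8.0556 m/s.
Reaction distance = v·t_r = 8.0556 × 1.9 = 15.306 m.
Braking distance = v²/(2a) = 8.0556² / (2 × 3.920) = 64.893 / 7.840 = 8.277 m.
Total = 15.306 + 8.277 = 23.583 m.

Total stopping distance ≈ 24 m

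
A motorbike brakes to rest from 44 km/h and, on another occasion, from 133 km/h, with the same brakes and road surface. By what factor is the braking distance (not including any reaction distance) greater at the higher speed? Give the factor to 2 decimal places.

Factor ≈ 9.14

Braking distance d = v²/(2a), so with a fixed, d ∝ v².
Factor = (133/44)² = 3.0227² = 9.1367.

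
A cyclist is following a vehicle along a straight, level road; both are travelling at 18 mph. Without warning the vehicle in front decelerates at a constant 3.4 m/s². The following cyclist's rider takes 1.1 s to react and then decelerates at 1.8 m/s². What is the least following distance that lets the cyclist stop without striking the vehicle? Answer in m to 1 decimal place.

18 mph × 0.44704 = 8.0467 m/s.
Leader travels v²/(2a_L) = 64.749 / 6.800 = 9.522 m before stopping.
Follower covers v·t_r = 8.0467 × 1.1 = 8.851 m while reacting, then v²/(2a_F) = 64.749 / 3.600 = 17.986 m while braking, for a total of 8.851 + 17.986 = 26.837 m.
Since a_F ≤ a_L and the follower starts braking later, the follower is never slower than the leader, so the closest approach is when both have stopped.
Minimum gap = 26.837 − 9.522 = 17.315 m.

Minimum gap ≈ 17.3 m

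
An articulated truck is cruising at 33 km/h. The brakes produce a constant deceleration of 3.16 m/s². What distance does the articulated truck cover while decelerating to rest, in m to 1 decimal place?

33 km/h ÷ 3.6 = 9.1667 m/s.
Braking distance = v²/(2a) = 9.1667² / (2 × 3.160) = 84.028 / 6.320 = 13.296 m.

Braking distance ≈ 13.3 m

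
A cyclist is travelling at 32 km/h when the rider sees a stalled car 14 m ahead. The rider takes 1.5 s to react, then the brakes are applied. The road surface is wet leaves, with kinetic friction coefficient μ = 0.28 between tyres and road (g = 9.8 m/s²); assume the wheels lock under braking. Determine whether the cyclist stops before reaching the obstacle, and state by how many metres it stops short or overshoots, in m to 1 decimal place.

No — it overshoots by 13.7 m

32 km/h ÷ 3.6 = 8.8889 m/s.
a = μg = 0.28 × 9.8 = 2.744 m/s².
Reaction distance = 8.8889 × 1.5 = 13.333 m.
Braking distance = v²/(2a) = 79.013 / 5.488 = 14.397 m.
Total stopping distance = 13.333 + 14.397 = 27.730 m, vs 14 m available — it cannot stop in time and overshoots by 27.730 − 14 = 13.730 m.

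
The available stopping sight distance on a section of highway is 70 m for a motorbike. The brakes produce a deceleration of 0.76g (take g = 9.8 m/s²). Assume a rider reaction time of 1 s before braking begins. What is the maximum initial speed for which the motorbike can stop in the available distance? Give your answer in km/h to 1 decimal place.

a = 0.76 × 9.8 = 7.448 m/s².
Stopping distance: v·t_r + v²/(2a) = 70 with t_r = 1 s and a = 7.448 m/s².
So v² + 14.896 v − 1042.72 = 0.
Positive root: v = −a·t_r + √((a·t_r)² + 2a·d) = −7.448 + √(55.473 + 1042.72) = 25.6910 m/s.
25.6910 m/s × 3.6 = 92.488 km/h.

Maximum speed ≈ 92.5 km/h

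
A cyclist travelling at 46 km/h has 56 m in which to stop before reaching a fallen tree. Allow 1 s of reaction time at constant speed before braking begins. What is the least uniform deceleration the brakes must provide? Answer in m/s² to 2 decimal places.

Required deceleration ≈ 1.89 m/s²

46 km/h ÷ 3.6 = 12.7778 m/s.
Distance covered during reaction = 12.7778 × 1 = 12.778 m.
Distance available for braking: 56 − 12.778 = 43.222 m.
v² = 2a·d ⇒ a = v²/(2d) = 12.7778² / (2 × 43.222) = 163.272 / 86.444 = 1.8888 m/s².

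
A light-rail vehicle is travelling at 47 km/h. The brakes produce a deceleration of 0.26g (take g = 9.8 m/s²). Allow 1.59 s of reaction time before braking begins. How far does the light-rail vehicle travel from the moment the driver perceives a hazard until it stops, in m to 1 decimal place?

Total stopping distance ≈ 54.2 m

47 km/h ÷ 3.6 = 13.0556 m/s.
a = 0.26 × 9.8 = 2.548 m/s².
Reaction distance = v·t_r = 13.0556 × 1.59 = 20.758 m.
Braking distance = v²/(2a) = 13.0556² / (2 × 2.548) = 170.449 / 5.096 = 33.448 m.
Total = 20.758 + 33.448 = 54.206 m.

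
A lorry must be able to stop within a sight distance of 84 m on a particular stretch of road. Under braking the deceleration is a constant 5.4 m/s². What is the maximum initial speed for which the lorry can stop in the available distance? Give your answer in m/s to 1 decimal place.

v²/(2a) = d ⇒ v = √(2 × 5.400 × 84) = √907.20 = 30.1198 m/s.

Maximum speed ≈ 30.1 m/s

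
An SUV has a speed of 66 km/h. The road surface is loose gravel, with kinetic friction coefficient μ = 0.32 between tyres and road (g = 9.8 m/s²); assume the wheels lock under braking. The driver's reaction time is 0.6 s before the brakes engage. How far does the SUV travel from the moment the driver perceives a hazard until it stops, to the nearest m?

Total stopping distance ≈ 65 m

66 km/h ÷ 3.6 = 18.3333 m/s.
a = μg = 0.32 × 9.8 = 3.136 m/s².
Reaction distance = v·t_r = 18.3333 × 0.6 = 11.000 m.
Braking distance = v²/(2a) = 18.3333² / (2 × 3.136) = 336.110 / 6.272 = 53.589 m.
Total = 11.000 + 53.589 = 64.589 m.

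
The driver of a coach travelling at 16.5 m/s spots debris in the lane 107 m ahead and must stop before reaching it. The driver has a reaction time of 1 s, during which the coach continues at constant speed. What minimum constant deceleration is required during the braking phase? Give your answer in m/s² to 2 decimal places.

Required deceleration ≈ 1.50 m/s²

Distance covered during reaction = 16.5000 × 1 = 16.500 m.
Distance available for braking: 107 − 16.500 = 90.500 m.
v² = 2a·d ⇒ a = v²/(2d) = 16.5000² / (2 × 90.500) = 272.250 / 181.000 = 1.5041 m/s².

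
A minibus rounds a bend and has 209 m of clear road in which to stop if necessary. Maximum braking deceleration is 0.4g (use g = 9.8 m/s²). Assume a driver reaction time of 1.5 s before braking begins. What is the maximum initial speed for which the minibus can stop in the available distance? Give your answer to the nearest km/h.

a = 0.4 × 9.8 = 3.920 m/s².
Stopping distance: v·t_r + v²/(2a) = 209 with t_r = 1.5 s and a = 3.920 m/s².
So v² + 11.760 v − 1638.56 = 0.
Positive root: v = −a·t_r + √((a·t_r)² + 2a·d) = −5.880 + √(34.574 + 1638.56) = 35.0240 m/s.
35.0240 m/s × 3.6 = 126.086 km/h.

Maximum speed ≈ 126 km/h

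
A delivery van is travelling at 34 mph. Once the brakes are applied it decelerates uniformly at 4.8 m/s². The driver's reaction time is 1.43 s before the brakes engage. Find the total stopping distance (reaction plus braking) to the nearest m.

Total stopping distance ≈ 46 m

34 mph × 0.44704 = 15.1994 m/s.
Reaction distance = v·t_r = 15.1994 × 1.43 = 21.735 m.
Braking distance = v²/(2a) = 15.1994² / (2 × 4.800) = 231.022 / 9.600 = 24.065 m.
Total = 21.735 + 24.065 = 45.800 m.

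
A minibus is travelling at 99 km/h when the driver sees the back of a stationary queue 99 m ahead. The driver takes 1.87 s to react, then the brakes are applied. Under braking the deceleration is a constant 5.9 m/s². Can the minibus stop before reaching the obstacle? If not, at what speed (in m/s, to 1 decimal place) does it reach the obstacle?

99 km/h ÷ 3.6 = 27.5000 m/s.
Reaction distance = 27.5000 × 1.87 = 51.425 m.
Braking distance needed to stop: v²/(2a) = 756.250 / 11.800 = 64.089 m, so total needed = 51.425 + 64.089 = 115.514 m > 99 m — it cannot stop.
Distance remaining when braking begins: 99 − 51.425 = 47.575 m.
v² = v₀² − 2a·d = 756.250 − 2 × 5.900 × 47.575 = 194.865 m²/s².
v = √194.865 = 13.959 m/s.

No — it strikes the obstacle at 14.0 m/s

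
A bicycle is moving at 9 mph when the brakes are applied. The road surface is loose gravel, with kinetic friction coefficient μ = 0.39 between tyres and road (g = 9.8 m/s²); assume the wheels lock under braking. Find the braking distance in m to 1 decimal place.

Braking distance ≈ 2.1 m

9 mph × 0.44704 = 4.0234 m/s.
a = μg = 0.39 × 9.8 = 3.822 m/s².
Braking distance = v²/(2a) = 4.0234² / (2 × 3.822) = 16.188 / 7.644 = 2.118 m.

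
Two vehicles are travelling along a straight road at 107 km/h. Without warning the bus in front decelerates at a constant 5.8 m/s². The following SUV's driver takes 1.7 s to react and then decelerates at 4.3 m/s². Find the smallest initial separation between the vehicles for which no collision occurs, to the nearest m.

107 km/h ÷ 3.6 = 29.7222 m/s.
Leader travels v²/(2a_L) = 883.409 / 11.600 = 76.156 m before stopping.
Follower covers v·t_r = 29.7222 × 1.7 = 50.528 m while reacting, then v²/(2a_F) = 883.409 / 8.600 = 102.722 m while braking, for a total of 50.528 + 102.722 = 153.250 m.
Since a_F ≤ a_L and the follower starts braking later, the follower is never slower than the leader, so the closest approach is when both have stopped.
Minimum gap = 153.250 − 76.156 = 77.094 m.

Minimum gap ≈ 77 m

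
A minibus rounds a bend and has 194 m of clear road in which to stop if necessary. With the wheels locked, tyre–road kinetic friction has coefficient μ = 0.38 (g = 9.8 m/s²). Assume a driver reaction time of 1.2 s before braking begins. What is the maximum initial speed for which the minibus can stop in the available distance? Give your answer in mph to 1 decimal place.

a = μg = 0.38 × 9.8 = 3.724 m/s².
Stopping distance: v·t_r + v²/(2a) = 194 with t_r = 1.2 s and a = 3.724 m/s².
So v² + 8.938 v − 1444.91 = 0.
Positive root: v = −a·t_r + √((a·t_r)² + 2a·d) = −4.469 + √(19.972 + 1444.91) = 33.8048 m/s.
33.8048 m/s ÷ 0.44704 = 75.619 mph.

Maximum speed ≈ 75.6 mph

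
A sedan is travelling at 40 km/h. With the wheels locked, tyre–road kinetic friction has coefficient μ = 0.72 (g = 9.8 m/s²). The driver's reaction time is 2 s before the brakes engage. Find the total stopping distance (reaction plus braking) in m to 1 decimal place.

40 km/h ÷ 3.6 = 11.1111 m/s.
a = μg = 0.72 × 9.8 = 7.056 m/s².
Reaction distance = v·t_r = 11.1111 × 2 = 22.222 m.
Braking distance = v²/(2a) = 11.1111² / (2 × 7.056) = 123.457 / 14.112 = 8.748 m.
Total = 22.222 + 8.748 = 30.970 m.

Total stopping distance ≈ 31.0 m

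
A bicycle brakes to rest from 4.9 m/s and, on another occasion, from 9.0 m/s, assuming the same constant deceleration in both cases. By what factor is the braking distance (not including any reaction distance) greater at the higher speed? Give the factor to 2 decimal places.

Braking distance d = v²/(2a), so with a fixed, d ∝ v².
Factor = (9.0/4.9)² = 1.8367² = 3.3735.

Factor ≈ 3.37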